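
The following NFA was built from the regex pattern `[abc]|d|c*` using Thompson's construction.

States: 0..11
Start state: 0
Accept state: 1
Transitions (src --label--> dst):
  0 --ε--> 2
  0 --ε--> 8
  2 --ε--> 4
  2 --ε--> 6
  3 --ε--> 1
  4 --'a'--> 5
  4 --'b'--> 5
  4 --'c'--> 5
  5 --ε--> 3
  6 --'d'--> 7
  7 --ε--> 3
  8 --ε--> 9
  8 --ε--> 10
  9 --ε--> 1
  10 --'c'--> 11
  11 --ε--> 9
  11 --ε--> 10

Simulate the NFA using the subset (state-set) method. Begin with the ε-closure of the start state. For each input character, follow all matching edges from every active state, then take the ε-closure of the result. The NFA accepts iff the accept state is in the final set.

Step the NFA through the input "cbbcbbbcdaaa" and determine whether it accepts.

start: ε-closure({0}) = {0,1,2,4,6,8,9,10}
'c' @ 1: {1,3,5,9,10,11}  [accepting]
'b' @ 2: {}  — no active states
rest 'bcbbbcdaaa' ignored (set empty)
final: {}; accept 1 not in set

Answer: REJECT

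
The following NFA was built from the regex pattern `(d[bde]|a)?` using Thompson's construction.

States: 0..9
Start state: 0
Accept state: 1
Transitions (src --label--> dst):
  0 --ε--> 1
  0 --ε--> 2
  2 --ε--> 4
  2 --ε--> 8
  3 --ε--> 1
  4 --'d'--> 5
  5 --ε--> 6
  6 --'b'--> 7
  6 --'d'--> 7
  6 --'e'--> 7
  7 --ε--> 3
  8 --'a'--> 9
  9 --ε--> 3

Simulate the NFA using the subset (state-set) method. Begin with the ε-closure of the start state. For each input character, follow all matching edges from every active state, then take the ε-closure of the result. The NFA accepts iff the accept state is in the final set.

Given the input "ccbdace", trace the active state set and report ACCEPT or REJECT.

Answer: REJECT

Steps:
initial (ε-close {0}): {0,1,2,4,8}
'c' @ 1: {}  — state set empty
rest 'cbdace' ignored (set empty)
end set {} — state 1 not in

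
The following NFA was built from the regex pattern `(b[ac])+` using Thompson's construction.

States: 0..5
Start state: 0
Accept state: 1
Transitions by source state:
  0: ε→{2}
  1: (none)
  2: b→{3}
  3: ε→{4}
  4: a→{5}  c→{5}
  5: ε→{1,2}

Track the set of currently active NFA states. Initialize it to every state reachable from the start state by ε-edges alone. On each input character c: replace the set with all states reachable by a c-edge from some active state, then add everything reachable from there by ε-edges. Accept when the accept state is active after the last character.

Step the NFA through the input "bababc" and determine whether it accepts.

start: ε-closure({0}) = {0,2}
'b' @ 1: {3,4}
'a' @ 2: {1,2,5}  (accept∈set)
'b' @ 3: {3,4}
'a' @ 4: {1,2,5}  (accept∈set)
'b' @ 5: {3,4}
'c' @ 6: {1,2,5}  (accept∈set)
after full input: {1,2,5}  (accept=1 in)

Answer: ACCEPT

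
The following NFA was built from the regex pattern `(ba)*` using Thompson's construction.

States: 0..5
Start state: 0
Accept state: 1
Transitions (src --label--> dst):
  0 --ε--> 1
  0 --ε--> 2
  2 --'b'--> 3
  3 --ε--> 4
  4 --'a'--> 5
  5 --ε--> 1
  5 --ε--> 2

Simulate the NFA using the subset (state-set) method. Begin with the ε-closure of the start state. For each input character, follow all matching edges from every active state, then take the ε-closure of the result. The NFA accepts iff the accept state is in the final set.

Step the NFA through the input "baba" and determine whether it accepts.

initial (ε-close {0}): {0,1,2}
'b' @ 1: {3,4}
'a' @ 2: {1,2,5}  ✓accept
'b' @ 3: {3,4}
'a' @ 4: {1,2,5}  ✓accept
final: {1,2,5}; accept 1 in set

Answer: ACCEPT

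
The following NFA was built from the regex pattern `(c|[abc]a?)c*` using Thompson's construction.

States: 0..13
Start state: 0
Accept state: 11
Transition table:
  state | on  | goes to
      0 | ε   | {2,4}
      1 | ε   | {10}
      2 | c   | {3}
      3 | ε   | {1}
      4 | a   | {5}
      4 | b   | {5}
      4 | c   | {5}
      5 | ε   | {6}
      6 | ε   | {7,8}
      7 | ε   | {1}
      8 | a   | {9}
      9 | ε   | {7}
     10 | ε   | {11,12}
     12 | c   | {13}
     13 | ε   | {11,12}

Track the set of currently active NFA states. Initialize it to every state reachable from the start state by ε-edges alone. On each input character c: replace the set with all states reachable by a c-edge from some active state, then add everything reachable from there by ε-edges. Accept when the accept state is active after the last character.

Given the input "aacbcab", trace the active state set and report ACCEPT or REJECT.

S₀ = ε-closure({0}) = {0,2,4}
'a' @ 1: {1,5,6,7,8,10,11,12}  (accept∈set)
'a' @ 2: {1,7,9,10,11,12}  (accept∈set)
'c' @ 3: {11,12,13}  (accept∈set)
'b' @ 4: {}  — state set empty
rest 'cab' ignored (set empty)
after full input: {}  (accept=11 not in)

Answer: REJECT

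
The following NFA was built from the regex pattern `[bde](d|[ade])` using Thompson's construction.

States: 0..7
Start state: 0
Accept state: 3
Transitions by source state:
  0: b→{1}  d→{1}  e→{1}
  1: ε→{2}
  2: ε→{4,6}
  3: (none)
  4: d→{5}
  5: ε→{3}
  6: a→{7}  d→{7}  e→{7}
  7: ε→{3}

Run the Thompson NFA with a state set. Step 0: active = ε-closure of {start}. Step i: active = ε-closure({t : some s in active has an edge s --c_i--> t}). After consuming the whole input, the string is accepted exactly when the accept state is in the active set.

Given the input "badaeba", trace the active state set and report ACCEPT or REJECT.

start: ε-closure({0}) = {0}
'b' @ 1: {1,2,4,6}
'a' @ 2: {3,7}  ✓accept
'd' @ 3: {}  — state set empty
rest 'aeba' ignored (set empty)
after full input: {}  (accept=3 not in)

Answer: REJECT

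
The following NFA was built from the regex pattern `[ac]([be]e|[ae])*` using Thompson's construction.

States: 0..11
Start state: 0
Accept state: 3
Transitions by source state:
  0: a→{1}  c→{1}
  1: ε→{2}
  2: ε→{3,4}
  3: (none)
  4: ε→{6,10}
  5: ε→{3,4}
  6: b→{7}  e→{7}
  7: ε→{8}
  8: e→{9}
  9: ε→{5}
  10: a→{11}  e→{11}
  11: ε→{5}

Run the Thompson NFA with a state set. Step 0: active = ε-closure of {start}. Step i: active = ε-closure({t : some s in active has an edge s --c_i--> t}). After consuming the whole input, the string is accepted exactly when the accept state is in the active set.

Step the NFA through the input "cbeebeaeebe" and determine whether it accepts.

Answer: ACCEPT

Trace:
S₀ = ε-closure({0}) = {0}
'c' @ 1: {1,2,3,4,6,10}  ✓accept
'b' @ 2: {7,8}
'e' @ 3: {3,4,5,6,9,10}  ✓accept
'e' @ 4: {3,4,5,6,7,8,10,11}  ✓accept
'b' @ 5: {7,8}
'e' @ 6: {3,4,5,6,9,10}  ✓accept
'a' @ 7: {3,4,5,6,10,11}  ✓accept
'e' @ 8: {3,4,5,6,7,8,10,11}  ✓accept
'e' @ 9: {3,4,5,6,7,8,9,10,11}  ✓accept
'b' @ 10: {7,8}
'e' @ 11: {3,4,5,6,9,10}  ✓accept
after full input: {3,4,5,6,9,10}  (accept=3 in)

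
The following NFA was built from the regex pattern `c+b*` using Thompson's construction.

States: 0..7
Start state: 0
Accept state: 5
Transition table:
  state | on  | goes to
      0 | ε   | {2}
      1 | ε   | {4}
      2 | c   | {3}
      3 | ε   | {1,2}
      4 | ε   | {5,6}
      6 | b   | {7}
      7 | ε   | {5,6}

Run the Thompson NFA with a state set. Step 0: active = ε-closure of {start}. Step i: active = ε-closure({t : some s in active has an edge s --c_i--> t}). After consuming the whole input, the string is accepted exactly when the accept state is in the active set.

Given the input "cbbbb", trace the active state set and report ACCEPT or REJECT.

Answer: ACCEPT

Steps:
start: ε-closure({0}) = {0,2}
'c' @ 1: {1,2,3,4,5,6}  [accepting]
'b' @ 2: {5,6,7}  [accepting]
'b' @ 3: {5,6,7}  [accepting]
'b' @ 4: {5,6,7}  [accepting]
'b' @ 5: {5,6,7}  [accepting]
after full input: {5,6,7}  (accept=5 in)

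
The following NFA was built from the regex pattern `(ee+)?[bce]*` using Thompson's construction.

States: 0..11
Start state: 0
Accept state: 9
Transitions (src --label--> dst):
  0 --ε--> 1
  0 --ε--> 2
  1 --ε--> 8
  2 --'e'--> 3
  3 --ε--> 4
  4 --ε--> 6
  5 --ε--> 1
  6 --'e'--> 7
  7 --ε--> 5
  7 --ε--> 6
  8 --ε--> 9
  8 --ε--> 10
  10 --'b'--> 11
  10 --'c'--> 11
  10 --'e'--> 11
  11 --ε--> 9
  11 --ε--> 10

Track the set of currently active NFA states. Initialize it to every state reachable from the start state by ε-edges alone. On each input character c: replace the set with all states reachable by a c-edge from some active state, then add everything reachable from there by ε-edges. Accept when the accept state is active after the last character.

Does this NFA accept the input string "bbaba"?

Answer: REJECT

Trace:
initial (ε-close {0}): {0,1,2,8,9,10}
'b' @ 1: {9,10,11}  ✓accept
'b' @ 2: {9,10,11}  ✓accept
'a' @ 3: {}  — dead — no transitions
rest 'ba' ignored (set empty)
final: {}; accept 9 not in set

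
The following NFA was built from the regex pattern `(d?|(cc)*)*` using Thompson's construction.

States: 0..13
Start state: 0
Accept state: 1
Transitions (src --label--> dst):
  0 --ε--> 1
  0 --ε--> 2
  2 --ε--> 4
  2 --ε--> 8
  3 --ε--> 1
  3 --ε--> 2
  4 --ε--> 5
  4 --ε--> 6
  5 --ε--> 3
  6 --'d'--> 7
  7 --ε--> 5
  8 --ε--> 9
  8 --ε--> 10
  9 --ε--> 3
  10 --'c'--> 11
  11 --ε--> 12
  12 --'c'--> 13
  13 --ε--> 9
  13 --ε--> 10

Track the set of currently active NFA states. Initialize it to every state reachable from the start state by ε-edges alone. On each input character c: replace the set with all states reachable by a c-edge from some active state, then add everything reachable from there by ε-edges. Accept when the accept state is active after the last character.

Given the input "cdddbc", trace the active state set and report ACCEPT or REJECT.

Answer: REJECT

Derivation:
start: ε-closure({0}) = {0,1,2,3,4,5,6,8,9,10}
'c' @ 1: {11,12}
'd' @ 2: {}  — state set empty
rest 'ddbc' ignored (set empty)
end set {} — state 1 not in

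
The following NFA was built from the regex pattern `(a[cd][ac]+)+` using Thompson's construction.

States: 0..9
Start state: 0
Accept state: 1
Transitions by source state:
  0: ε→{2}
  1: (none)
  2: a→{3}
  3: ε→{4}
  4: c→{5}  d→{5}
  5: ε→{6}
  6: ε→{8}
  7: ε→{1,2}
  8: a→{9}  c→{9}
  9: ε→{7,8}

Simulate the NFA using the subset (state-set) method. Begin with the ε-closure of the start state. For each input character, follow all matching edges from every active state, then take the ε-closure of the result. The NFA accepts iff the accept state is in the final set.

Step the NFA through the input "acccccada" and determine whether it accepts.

Answer: ACCEPT

Derivation:
S₀ = ε-closure({0}) = {0,2}
'a' @ 1: {3,4}
'c' @ 2: {5,6,8}
'c' @ 3: {1,2,7,8,9}  [accepting]
'c' @ 4: {1,2,7,8,9}  [accepting]
'c' @ 5: {1,2,7,8,9}  [accepting]
'c' @ 6: {1,2,7,8,9}  [accepting]
'a' @ 7: {1,2,3,4,7,8,9}  [accepting]
'd' @ 8: {5,6,8}
'a' @ 9: {1,2,7,8,9}  [accepting]
end set {1,2,7,8,9} — state 1 in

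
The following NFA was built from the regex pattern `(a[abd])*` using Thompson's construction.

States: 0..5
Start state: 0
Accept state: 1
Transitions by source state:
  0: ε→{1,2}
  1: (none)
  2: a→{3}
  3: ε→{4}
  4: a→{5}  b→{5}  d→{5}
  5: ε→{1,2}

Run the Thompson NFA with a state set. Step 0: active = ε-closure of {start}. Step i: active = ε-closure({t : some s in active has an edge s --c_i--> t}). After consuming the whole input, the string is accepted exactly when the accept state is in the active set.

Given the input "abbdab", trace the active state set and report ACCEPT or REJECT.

start: ε-closure({0}) = {0,1,2}
'a' @ 1: {3,4}
'b' @ 2: {1,2,5}  (accept∈set)
'b' @ 3: {}  — no active states
rest 'dab' ignored (set empty)
final: {}; accept 1 not in set

Answer: REJECT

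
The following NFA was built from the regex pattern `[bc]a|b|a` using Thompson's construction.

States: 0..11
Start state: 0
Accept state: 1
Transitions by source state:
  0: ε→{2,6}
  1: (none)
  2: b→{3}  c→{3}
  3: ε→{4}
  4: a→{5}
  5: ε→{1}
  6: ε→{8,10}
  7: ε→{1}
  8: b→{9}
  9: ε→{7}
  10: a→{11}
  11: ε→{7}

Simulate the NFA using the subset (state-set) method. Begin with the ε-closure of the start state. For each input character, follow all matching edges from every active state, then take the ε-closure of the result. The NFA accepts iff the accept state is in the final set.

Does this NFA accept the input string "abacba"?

Answer: REJECT

Steps:
start: ε-closure({0}) = {0,2,6,8,10}
'a' @ 1: {1,7,11}  ✓accept
'b' @ 2: {}  — state set empty
rest 'acba' ignored (set empty)
final: {}; accept 1 not in set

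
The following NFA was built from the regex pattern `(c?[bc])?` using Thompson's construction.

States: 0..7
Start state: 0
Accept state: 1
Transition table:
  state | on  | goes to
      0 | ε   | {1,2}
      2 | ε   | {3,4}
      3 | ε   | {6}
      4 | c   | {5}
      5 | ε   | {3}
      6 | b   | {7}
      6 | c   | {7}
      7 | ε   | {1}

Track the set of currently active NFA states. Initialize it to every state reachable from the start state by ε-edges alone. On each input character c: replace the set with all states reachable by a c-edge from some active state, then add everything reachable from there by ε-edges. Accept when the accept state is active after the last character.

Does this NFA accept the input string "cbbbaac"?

S₀ = ε-closure({0}) = {0,1,2,3,4,6}
'c' @ 1: {1,3,5,6,7}  (accept∈set)
'b' @ 2: {1,7}  (accept∈set)
'b' @ 3: {}  — dead — no transitions
rest 'baac' ignored (set empty)
final: {}; accept 1 not in set

Answer: REJECT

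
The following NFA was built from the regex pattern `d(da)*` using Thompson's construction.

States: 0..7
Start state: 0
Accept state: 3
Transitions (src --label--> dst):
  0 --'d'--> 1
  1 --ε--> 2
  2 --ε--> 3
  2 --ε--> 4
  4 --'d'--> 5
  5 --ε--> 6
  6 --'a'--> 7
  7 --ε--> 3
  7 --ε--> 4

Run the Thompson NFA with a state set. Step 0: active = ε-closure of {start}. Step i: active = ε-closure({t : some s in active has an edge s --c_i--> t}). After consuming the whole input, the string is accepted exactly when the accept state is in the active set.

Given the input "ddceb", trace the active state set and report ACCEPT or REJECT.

initial (ε-close {0}): {0}
'd' @ 1: {1,2,3,4}  ✓accept
'd' @ 2: {5,6}
'c' @ 3: {}  — dead — no transitions
rest 'eb' ignored (set empty)
after full input: {}  (accept=3 not in)

Answer: REJECT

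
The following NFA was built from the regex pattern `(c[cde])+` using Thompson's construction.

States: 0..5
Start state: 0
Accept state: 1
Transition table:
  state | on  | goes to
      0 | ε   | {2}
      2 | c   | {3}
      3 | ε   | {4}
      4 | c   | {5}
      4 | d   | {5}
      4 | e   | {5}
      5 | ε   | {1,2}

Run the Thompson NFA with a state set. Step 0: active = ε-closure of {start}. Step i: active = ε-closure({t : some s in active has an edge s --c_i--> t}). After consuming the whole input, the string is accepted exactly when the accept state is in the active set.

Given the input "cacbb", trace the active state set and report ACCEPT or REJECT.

Answer: REJECT

Derivation:
initial (ε-close {0}): {0,2}
'c' @ 1: {3,4}
'a' @ 2: {}  — no active states
rest 'cbb' ignored (set empty)
after full input: {}  (accept=1 not in)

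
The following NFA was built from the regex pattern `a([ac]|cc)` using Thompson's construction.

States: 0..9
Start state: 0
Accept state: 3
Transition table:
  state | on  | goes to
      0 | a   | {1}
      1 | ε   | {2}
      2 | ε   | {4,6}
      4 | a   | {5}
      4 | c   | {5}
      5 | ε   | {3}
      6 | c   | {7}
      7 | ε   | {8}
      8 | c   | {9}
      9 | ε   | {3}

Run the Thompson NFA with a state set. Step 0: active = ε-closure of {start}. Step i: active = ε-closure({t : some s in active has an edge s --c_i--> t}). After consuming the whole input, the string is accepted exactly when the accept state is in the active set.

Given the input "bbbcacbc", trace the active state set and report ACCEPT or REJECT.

start: ε-closure({0}) = {0}
'b' @ 1: {}  — dead — no transitions
rest 'bbcacbc' ignored (set empty)
final: {}; accept 3 not in set

Answer: REJECT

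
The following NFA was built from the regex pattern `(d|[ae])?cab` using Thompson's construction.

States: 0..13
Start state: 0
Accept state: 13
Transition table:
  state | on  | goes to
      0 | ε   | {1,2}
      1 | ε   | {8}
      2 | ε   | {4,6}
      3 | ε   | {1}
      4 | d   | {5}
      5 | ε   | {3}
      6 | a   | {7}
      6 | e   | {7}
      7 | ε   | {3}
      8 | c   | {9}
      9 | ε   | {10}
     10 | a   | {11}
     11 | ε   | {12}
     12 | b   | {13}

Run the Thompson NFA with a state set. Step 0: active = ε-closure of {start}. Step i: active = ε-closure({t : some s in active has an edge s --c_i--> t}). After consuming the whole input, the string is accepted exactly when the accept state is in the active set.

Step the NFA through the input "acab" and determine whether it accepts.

initial (ε-close {0}): {0,1,2,4,6,8}
'a' @ 1: {1,3,7,8}
'c' @ 2: {9,10}
'a' @ 3: {11,12}
'b' @ 4: {13}  ✓accept
end set {13} — state 13 in

Answer: ACCEPT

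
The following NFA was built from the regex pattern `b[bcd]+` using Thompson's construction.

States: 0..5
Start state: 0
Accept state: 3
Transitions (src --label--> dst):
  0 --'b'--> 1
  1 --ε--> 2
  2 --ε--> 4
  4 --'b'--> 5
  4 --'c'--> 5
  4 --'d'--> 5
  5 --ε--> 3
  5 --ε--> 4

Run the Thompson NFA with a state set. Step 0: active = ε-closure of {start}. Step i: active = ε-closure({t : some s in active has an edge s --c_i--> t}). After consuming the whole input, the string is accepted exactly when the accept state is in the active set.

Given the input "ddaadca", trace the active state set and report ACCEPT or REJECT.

S₀ = ε-closure({0}) = {0}
'd' @ 1: {}  — no active states
rest 'daadca' ignored (set empty)
after full input: {}  (accept=3 not in)

Answer: REJECT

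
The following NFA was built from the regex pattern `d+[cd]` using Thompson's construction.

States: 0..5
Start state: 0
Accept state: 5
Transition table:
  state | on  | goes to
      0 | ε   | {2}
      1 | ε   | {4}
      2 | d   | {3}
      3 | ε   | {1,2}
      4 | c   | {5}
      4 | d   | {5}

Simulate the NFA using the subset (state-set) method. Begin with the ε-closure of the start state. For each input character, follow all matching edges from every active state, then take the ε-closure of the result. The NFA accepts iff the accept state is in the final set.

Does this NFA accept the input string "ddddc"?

Answer: ACCEPT

Steps:
S₀ = ε-closure({0}) = {0,2}
'd' @ 1: {1,2,3,4}
'd' @ 2: {1,2,3,4,5}  (accept∈set)
'd' @ 3: {1,2,3,4,5}  (accept∈set)
'd' @ 4: {1,2,3,4,5}  (accept∈set)
'c' @ 5: {5}  (accept∈set)
final: {5}; accept 5 in set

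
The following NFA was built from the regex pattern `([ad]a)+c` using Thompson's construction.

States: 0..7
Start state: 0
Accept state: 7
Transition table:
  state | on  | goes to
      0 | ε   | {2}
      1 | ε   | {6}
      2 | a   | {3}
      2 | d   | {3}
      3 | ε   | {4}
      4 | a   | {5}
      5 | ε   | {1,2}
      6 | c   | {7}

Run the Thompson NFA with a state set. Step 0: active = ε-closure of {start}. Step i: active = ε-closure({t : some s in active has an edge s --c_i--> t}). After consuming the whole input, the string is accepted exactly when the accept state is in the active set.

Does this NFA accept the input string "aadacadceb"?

S₀ = ε-closure({0}) = {0,2}
'a' @ 1: {3,4}
'a' @ 2: {1,2,5,6}
'd' @ 3: {3,4}
'a' @ 4: {1,2,5,6}
'c' @ 5: {7}  (accept∈set)
'a' @ 6: {}  — state set empty
rest 'dceb' ignored (set empty)
after full input: {}  (accept=7 not in)

Answer: REJECT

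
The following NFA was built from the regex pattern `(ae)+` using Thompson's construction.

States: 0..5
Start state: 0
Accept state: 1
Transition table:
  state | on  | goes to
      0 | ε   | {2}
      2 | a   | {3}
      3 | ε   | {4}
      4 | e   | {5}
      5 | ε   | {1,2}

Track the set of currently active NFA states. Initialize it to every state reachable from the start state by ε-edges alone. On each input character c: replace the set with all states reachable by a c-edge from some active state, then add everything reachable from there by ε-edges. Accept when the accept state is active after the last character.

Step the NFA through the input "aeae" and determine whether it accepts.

Answer: ACCEPT

Trace:
S₀ = ε-closure({0}) = {0,2}
'a' @ 1: {3,4}
'e' @ 2: {1,2,5}  ✓accept
'a' @ 3: {3,4}
'e' @ 4: {1,2,5}  ✓accept
end set {1,2,5} — state 1 in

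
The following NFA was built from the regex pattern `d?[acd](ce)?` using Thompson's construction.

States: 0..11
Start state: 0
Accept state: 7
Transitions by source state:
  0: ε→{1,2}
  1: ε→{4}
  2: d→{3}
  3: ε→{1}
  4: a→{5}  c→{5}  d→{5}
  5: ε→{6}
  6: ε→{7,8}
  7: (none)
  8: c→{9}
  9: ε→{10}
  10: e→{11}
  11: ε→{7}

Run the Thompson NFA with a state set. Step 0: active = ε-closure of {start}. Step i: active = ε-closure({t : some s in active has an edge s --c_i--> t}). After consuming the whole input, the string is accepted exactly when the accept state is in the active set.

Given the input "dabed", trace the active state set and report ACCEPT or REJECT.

initial (ε-close {0}): {0,1,2,4}
'd' @ 1: {1,3,4,5,6,7,8}  ✓accept
'a' @ 2: {5,6,7,8}  ✓accept
'b' @ 3: {}  — state set empty
rest 'ed' ignored (set empty)
end set {} — state 7 not in

Answer: REJECT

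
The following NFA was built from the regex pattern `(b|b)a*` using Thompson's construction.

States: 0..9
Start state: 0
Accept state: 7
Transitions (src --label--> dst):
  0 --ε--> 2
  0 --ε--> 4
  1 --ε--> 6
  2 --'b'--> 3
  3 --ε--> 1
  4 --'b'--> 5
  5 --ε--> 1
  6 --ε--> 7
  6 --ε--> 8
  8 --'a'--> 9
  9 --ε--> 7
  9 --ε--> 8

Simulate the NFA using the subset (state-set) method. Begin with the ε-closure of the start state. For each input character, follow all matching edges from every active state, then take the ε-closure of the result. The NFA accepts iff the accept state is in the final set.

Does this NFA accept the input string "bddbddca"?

S₀ = ε-closure({0}) = {0,2,4}
'b' @ 1: {1,3,5,6,7,8}  ✓accept
'd' @ 2: {}  — no active states
rest 'dbddca' ignored (set empty)
end set {} — state 7 not in

Answer: REJECT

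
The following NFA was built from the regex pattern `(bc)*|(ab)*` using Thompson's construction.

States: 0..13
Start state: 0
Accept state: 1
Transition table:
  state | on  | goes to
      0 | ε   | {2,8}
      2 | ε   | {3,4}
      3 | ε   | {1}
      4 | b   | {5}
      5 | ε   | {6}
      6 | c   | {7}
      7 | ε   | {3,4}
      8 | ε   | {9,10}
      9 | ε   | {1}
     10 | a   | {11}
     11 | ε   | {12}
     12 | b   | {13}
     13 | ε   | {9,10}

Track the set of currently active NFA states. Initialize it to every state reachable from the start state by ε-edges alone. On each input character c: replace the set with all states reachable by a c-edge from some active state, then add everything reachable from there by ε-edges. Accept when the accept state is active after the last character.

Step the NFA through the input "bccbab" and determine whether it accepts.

initial (ε-close {0}): {0,1,2,3,4,8,9,10}
'b' @ 1: {5,6}
'c' @ 2: {1,3,4,7}  ✓accept
'c' @ 3: {}  — no active states
rest 'bab' ignored (set empty)
after full input: {}  (accept=1 not in)

Answer: REJECT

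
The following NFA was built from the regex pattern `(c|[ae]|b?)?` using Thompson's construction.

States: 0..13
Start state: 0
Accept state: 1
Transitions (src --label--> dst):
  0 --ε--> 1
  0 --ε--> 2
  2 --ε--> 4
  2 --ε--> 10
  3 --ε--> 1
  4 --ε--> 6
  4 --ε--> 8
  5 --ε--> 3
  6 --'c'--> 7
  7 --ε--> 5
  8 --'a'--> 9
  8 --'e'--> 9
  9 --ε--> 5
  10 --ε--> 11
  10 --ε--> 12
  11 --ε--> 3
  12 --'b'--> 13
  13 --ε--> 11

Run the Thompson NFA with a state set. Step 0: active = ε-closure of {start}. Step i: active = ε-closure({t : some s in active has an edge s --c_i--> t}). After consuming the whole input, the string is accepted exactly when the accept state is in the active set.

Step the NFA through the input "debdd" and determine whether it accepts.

Answer: REJECT

Trace:
S₀ = ε-closure({0}) = {0,1,2,3,4,6,8,10,11,12}
'd' @ 1: {}  — no active states
rest 'ebdd' ignored (set empty)
final: {}; accept 1 not in set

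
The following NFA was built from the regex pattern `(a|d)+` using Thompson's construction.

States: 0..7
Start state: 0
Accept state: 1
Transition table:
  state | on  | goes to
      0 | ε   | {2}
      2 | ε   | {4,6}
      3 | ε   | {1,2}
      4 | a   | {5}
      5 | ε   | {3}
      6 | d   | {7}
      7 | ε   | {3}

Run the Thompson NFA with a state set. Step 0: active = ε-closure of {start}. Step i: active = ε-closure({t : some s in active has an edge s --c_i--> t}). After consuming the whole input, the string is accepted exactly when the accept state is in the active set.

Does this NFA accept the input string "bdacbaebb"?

S₀ = ε-closure({0}) = {0,2,4,6}
'b' @ 1: {}  — state set empty
rest 'dacbaebb' ignored (set empty)
after full input: {}  (accept=1 not in)

Answer: REJECT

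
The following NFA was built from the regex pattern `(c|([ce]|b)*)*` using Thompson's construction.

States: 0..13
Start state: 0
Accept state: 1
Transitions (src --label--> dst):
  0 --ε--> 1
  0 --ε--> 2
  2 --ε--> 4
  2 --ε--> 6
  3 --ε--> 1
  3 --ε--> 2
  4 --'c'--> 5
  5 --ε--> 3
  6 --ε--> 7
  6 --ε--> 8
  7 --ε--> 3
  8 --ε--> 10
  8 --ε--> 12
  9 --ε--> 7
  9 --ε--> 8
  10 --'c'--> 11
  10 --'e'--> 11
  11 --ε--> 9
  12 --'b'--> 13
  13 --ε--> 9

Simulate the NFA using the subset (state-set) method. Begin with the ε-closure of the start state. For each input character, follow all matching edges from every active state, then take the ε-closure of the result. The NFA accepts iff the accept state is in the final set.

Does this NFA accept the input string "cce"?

Answer: ACCEPT

Trace:
S₀ = ε-closure({0}) = {0,1,2,3,4,6,7,8,10,12}
'c' @ 1: {1,2,3,4,5,6,7,8,9,10,11,12}  (accept∈set)
'c' @ 2: {1,2,3,4,5,6,7,8,9,10,11,12}  (accept∈set)
'e' @ 3: {1,2,3,4,6,7,8,9,10,11,12}  (accept∈set)
end set {1,2,3,4,6,7,8,9,10,11,12} — state 1 in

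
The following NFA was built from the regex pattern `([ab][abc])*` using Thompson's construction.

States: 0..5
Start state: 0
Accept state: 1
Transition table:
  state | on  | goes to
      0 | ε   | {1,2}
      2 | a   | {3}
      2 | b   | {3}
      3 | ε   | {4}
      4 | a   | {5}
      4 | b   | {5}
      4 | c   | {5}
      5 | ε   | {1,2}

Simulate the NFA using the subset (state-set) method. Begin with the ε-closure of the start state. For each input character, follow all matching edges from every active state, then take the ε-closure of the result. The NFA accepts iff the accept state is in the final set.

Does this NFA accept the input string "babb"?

start: ε-closure({0}) = {0,1,2}
'b' @ 1: {3,4}
'a' @ 2: {1,2,5}  ✓accept
'b' @ 3: {3,4}
'b' @ 4: {1,2,5}  ✓accept
after full input: {1,2,5}  (accept=1 in)

Answer: ACCEPT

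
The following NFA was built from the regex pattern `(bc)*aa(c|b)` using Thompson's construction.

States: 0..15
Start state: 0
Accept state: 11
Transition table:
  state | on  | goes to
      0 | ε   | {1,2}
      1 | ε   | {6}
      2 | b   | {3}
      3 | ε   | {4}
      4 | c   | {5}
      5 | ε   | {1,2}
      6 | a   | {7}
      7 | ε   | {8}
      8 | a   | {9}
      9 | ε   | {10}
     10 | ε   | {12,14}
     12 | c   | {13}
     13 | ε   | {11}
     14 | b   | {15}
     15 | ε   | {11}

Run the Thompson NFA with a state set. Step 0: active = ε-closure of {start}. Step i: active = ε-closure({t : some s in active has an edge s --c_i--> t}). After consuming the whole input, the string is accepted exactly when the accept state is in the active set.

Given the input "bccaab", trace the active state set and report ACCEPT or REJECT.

Answer: REJECT

Steps:
start: ε-closure({0}) = {0,1,2,6}
'b' @ 1: {3,4}
'c' @ 2: {1,2,5,6}
'c' @ 3: {}  — dead — no transitions
rest 'aab' ignored (set empty)
end set {} — state 11 not in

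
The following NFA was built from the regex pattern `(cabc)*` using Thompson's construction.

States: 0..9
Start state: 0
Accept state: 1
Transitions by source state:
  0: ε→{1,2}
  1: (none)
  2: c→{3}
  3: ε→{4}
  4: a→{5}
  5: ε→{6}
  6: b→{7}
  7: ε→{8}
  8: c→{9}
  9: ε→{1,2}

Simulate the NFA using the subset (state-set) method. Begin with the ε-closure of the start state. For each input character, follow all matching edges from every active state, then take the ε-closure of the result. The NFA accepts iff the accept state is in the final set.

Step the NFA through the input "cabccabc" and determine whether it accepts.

S₀ = ε-closure({0}) = {0,1,2}
'c' @ 1: {3,4}
'a' @ 2: {5,6}
'b' @ 3: {7,8}
'c' @ 4: {1,2,9}  (accept∈set)
'c' @ 5: {3,4}
'a' @ 6: {5,6}
'b' @ 7: {7,8}
'c' @ 8: {1,2,9}  (accept∈set)
after full input: {1,2,9}  (accept=1 in)

Answer: ACCEPT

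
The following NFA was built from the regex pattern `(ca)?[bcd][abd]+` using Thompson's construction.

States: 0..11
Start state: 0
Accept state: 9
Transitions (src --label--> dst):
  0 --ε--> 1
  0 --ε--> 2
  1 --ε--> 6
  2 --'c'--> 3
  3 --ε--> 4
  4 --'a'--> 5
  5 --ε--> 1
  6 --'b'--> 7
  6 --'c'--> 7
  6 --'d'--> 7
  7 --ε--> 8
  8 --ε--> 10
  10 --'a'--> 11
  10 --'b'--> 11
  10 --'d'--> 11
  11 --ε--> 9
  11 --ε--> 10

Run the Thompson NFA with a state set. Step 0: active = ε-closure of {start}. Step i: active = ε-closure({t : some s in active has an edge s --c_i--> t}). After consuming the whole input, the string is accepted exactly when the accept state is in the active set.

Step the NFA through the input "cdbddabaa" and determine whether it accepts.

Answer: ACCEPT

Steps:
S₀ = ε-closure({0}) = {0,1,2,6}
'c' @ 1: {3,4,7,8,10}
'd' @ 2: {9,10,11}  (accept∈set)
'b' @ 3: {9,10,11}  (accept∈set)
'd' @ 4: {9,10,11}  (accept∈set)
'd' @ 5: {9,10,11}  (accept∈set)
'a' @ 6: {9,10,11}  (accept∈set)
'b' @ 7: {9,10,11}  (accept∈set)
'a' @ 8: {9,10,11}  (accept∈set)
'a' @ 9: {9,10,11}  (accept∈set)
after full input: {9,10,11}  (accept=9 in)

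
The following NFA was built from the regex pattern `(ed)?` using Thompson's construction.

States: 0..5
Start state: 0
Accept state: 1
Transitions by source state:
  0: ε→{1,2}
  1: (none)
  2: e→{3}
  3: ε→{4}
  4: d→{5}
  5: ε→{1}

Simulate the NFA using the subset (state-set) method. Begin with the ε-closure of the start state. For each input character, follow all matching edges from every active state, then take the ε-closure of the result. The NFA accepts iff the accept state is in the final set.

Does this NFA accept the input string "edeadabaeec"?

Answer: REJECT

Steps:
S₀ = ε-closure({0}) = {0,1,2}
'e' @ 1: {3,4}
'd' @ 2: {1,5}  ✓accept
'e' @ 3: {}  — state set empty
rest 'adabaeec' ignored (set empty)
after full input: {}  (accept=1 not in)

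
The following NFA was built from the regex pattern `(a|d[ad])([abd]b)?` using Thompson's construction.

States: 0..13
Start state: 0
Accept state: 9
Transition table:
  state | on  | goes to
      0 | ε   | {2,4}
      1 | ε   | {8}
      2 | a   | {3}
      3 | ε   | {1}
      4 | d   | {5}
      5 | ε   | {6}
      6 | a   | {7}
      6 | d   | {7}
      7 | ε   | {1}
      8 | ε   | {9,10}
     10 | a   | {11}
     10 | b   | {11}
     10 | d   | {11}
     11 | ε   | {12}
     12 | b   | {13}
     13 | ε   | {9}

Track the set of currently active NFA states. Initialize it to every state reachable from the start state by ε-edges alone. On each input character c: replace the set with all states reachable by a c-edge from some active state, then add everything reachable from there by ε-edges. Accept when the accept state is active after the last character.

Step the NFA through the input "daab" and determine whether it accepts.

initial (ε-close {0}): {0,2,4}
'd' @ 1: {5,6}
'a' @ 2: {1,7,8,9,10}  ✓accept
'a' @ 3: {11,12}
'b' @ 4: {9,13}  ✓accept
after full input: {9,13}  (accept=9 in)

Answer: ACCEPT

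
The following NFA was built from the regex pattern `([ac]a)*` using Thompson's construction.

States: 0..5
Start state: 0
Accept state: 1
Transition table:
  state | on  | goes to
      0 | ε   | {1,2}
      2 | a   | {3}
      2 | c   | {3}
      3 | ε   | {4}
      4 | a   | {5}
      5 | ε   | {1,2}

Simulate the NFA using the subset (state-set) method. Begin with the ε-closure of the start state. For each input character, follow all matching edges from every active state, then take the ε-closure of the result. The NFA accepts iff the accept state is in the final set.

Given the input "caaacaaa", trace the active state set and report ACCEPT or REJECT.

Answer: ACCEPT

Trace:
S₀ = ε-closure({0}) = {0,1,2}
'c' @ 1: {3,4}
'a' @ 2: {1,2,5}  [accepting]
'a' @ 3: {3,4}
'a' @ 4: {1,2,5}  [accepting]
'c' @ 5: {3,4}
'a' @ 6: {1,2,5}  [accepting]
'a' @ 7: {3,4}
'a' @ 8: {1,2,5}  [accepting]
end set {1,2,5} — state 1 in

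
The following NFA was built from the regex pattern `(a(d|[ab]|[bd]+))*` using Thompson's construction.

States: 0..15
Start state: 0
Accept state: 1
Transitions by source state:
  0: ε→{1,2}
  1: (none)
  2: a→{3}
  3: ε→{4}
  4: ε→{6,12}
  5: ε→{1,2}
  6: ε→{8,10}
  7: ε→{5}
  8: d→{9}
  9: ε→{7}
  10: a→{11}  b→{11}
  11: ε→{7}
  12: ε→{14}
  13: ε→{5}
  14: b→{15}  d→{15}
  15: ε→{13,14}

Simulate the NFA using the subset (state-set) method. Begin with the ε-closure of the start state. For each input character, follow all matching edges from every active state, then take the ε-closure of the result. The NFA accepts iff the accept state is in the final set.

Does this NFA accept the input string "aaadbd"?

initial (ε-close {0}): {0,1,2}
'a' @ 1: {3,4,6,8,10,12,14}
'a' @ 2: {1,2,5,7,11}  (accept∈set)
'a' @ 3: {3,4,6,8,10,12,14}
'd' @ 4: {1,2,5,7,9,13,14,15}  (accept∈set)
'b' @ 5: {1,2,5,13,14,15}  (accept∈set)
'd' @ 6: {1,2,5,13,14,15}  (accept∈set)
final: {1,2,5,13,14,15}; accept 1 in set

Answer: ACCEPT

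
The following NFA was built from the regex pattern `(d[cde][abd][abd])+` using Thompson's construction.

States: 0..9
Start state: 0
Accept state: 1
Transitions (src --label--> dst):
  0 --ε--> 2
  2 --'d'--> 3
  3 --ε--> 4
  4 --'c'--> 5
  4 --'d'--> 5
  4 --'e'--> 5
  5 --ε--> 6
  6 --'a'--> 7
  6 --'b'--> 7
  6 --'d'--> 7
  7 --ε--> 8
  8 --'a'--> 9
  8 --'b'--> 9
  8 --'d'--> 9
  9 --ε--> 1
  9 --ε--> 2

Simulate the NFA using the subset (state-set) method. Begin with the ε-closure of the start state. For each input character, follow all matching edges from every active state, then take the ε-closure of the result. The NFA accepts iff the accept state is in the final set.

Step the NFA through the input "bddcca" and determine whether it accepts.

Answer: REJECT

Steps:
initial (ε-close {0}): {0,2}
'b' @ 1: {}  — no active states
rest 'ddcca' ignored (set empty)
final: {}; accept 1 not in set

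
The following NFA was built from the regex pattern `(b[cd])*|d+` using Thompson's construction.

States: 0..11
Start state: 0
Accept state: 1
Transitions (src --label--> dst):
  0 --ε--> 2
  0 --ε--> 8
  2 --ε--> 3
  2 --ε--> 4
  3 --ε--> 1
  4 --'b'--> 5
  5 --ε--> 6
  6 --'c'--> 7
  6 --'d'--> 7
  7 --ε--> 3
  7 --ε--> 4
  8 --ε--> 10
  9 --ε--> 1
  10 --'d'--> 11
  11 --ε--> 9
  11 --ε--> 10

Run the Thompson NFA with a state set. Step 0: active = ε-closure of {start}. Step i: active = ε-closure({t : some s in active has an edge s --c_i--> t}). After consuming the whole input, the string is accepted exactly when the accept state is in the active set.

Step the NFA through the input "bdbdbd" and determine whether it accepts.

Answer: ACCEPT

Steps:
S₀ = ε-closure({0}) = {0,1,2,3,4,8,10}
'b' @ 1: {5,6}
'd' @ 2: {1,3,4,7}  [accepting]
'b' @ 3: {5,6}
'd' @ 4: {1,3,4,7}  [accepting]
'b' @ 5: {5,6}
'd' @ 6: {1,3,4,7}  [accepting]
end set {1,3,4,7} — state 1 in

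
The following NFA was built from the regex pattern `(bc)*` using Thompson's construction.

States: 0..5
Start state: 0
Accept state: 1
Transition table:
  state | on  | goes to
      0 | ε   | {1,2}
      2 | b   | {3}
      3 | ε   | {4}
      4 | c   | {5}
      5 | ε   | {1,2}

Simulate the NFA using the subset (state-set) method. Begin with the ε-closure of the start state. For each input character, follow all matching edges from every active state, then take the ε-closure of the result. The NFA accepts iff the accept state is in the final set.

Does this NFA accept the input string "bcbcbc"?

S₀ = ε-closure({0}) = {0,1,2}
'b' @ 1: {3,4}
'c' @ 2: {1,2,5}  [accepting]
'b' @ 3: {3,4}
'c' @ 4: {1,2,5}  [accepting]
'b' @ 5: {3,4}
'c' @ 6: {1,2,5}  [accepting]
after full input: {1,2,5}  (accept=1 in)

Answer: ACCEPT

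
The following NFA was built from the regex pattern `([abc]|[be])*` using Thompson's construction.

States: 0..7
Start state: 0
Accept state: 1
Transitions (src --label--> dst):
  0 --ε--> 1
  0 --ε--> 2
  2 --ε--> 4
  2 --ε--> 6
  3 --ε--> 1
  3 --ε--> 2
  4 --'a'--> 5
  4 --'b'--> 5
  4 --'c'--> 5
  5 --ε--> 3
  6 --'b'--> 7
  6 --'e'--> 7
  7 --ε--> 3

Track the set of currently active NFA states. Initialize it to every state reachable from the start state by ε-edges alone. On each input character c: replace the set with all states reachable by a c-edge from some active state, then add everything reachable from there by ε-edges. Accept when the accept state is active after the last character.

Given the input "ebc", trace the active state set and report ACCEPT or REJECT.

Answer: ACCEPT

Trace:
start: ε-closure({0}) = {0,1,2,4,6}
'e' @ 1: {1,2,3,4,6,7}  [accepting]
'b' @ 2: {1,2,3,4,5,6,7}  [accepting]
'c' @ 3: {1,2,3,4,5,6}  [accepting]
final: {1,2,3,4,5,6}; accept 1 in set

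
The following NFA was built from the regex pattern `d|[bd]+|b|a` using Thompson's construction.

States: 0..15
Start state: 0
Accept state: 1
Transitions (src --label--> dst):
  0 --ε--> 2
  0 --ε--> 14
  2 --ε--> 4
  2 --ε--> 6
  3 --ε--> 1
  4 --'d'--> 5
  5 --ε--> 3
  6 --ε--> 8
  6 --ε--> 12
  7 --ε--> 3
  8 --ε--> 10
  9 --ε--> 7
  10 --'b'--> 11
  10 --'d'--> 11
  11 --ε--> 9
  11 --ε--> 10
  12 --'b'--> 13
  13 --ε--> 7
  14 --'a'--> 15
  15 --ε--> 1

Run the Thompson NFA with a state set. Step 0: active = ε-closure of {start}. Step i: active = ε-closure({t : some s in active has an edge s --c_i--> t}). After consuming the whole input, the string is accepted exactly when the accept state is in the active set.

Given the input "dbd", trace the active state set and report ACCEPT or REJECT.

S₀ = ε-closure({0}) = {0,2,4,6,8,10,12,14}
'd' @ 1: {1,3,5,7,9,10,11}  (accept∈set)
'b' @ 2: {1,3,7,9,10,11}  (accept∈set)
'd' @ 3: {1,3,7,9,10,11}  (accept∈set)
end set {1,3,7,9,10,11} — state 1 in

Answer: ACCEPT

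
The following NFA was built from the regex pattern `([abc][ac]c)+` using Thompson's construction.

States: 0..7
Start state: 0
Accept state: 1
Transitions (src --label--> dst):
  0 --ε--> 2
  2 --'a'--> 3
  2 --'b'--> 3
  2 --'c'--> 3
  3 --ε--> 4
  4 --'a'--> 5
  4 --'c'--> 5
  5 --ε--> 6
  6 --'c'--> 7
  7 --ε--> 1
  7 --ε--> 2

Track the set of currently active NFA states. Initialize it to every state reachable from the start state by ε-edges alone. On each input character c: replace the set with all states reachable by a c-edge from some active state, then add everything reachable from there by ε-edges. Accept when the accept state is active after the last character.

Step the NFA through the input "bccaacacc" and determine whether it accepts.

Answer: ACCEPT

Steps:
start: ε-closure({0}) = {0,2}
'b' @ 1: {3,4}
'c' @ 2: {5,6}
'c' @ 3: {1,2,7}  [accepting]
'a' @ 4: {3,4}
'a' @ 5: {5,6}
'c' @ 6: {1,2,7}  [accepting]
'a' @ 7: {3,4}
'c' @ 8: {5,6}
'c' @ 9: {1,2,7}  [accepting]
final: {1,2,7}; accept 1 in set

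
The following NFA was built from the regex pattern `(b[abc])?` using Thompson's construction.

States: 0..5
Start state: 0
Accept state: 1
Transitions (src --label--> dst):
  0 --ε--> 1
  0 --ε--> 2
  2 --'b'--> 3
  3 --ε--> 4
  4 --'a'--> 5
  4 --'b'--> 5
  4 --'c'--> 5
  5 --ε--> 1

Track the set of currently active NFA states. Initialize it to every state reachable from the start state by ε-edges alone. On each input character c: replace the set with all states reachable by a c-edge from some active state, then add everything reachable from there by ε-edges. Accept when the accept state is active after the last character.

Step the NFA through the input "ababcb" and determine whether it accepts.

initial (ε-close {0}): {0,1,2}
'a' @ 1: {}  — state set empty
rest 'babcb' ignored (set empty)
end set {} — state 1 not in

Answer: REJECT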